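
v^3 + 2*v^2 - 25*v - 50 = (v - 5)*(v + 2)*(v + 5)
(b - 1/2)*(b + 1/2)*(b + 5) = b^3 + 5*b^2 - b/4 - 5/4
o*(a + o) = a*o + o^2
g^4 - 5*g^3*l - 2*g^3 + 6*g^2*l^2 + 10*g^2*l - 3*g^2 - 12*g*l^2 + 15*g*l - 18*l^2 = (g - 3)*(g + 1)*(g - 3*l)*(g - 2*l)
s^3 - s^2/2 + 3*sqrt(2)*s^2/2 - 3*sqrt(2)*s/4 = s*(s - 1/2)*(s + 3*sqrt(2)/2)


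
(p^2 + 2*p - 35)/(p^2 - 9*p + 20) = (p + 7)/(p - 4)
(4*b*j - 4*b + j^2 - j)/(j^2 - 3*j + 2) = (4*b + j)/(j - 2)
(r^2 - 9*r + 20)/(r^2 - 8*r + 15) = (r - 4)/(r - 3)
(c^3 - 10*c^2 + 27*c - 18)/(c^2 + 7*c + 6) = (c^3 - 10*c^2 + 27*c - 18)/(c^2 + 7*c + 6)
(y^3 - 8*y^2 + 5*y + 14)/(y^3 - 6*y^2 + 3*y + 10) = (y - 7)/(y - 5)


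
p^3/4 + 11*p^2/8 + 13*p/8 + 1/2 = (p/4 + 1)*(p + 1/2)*(p + 1)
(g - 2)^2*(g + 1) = g^3 - 3*g^2 + 4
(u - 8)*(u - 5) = u^2 - 13*u + 40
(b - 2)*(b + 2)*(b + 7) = b^3 + 7*b^2 - 4*b - 28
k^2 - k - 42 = (k - 7)*(k + 6)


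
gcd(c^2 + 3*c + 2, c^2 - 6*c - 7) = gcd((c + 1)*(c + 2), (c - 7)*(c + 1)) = c + 1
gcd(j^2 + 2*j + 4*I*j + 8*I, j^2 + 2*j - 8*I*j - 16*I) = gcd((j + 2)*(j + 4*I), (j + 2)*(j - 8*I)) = j + 2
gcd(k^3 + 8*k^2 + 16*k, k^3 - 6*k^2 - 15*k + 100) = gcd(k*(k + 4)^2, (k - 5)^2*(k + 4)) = k + 4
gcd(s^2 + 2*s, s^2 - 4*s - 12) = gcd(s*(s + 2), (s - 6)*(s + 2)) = s + 2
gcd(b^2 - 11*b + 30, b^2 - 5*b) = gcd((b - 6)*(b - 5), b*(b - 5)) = b - 5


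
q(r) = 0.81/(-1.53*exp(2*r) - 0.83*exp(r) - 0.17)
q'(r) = 0.81*(3.06*exp(2*r) + 0.83*exp(r))/(-1.53*exp(2*r) - 0.83*exp(r) - 0.17)^2 = (2.4786*exp(r) + 0.6723)*exp(r)/(1.53*exp(2*r) + 0.83*exp(r) + 0.17)^2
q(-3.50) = -4.12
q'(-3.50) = 0.58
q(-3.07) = -3.82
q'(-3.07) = 0.81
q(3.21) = -0.00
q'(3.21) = 0.00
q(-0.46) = -0.62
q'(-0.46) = 0.83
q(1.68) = -0.02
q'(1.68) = 0.03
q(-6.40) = -4.73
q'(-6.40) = 0.04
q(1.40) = -0.03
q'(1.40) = 0.05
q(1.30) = -0.03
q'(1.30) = 0.06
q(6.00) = 0.00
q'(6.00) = 0.00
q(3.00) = 0.00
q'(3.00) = 0.00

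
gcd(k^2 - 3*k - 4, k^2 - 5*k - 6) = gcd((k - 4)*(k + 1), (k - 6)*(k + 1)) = k + 1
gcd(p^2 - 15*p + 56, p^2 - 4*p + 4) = 1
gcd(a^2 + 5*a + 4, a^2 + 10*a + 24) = a + 4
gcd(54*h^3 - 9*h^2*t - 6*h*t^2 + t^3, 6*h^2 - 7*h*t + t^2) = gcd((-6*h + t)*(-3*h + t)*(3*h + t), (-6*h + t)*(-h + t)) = -6*h + t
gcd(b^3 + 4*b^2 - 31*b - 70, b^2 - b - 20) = b - 5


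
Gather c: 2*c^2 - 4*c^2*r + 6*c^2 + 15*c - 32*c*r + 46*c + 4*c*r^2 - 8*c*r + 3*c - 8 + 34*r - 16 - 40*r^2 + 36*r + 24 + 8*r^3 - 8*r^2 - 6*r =c^2*(8 - 4*r) + c*(4*r^2 - 40*r + 64) + 8*r^3 - 48*r^2 + 64*r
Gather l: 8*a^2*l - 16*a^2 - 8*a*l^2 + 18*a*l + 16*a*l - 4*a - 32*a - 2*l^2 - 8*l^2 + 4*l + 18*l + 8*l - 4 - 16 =-16*a^2 - 36*a + l^2*(-8*a - 10) + l*(8*a^2 + 34*a + 30) - 20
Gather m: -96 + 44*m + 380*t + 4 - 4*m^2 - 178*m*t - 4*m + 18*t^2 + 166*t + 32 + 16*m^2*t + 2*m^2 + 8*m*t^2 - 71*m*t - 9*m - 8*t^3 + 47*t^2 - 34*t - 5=m^2*(16*t - 2) + m*(8*t^2 - 249*t + 31) - 8*t^3 + 65*t^2 + 512*t - 65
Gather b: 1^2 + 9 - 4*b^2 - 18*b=-4*b^2 - 18*b + 10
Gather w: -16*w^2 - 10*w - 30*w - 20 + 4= -16*w^2 - 40*w - 16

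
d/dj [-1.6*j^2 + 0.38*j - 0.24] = 0.38 - 3.2*j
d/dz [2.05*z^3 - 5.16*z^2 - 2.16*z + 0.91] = 6.15*z^2 - 10.32*z - 2.16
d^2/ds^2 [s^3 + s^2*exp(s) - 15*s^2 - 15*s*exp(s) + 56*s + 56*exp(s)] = s^2*exp(s) - 11*s*exp(s) + 6*s + 28*exp(s) - 30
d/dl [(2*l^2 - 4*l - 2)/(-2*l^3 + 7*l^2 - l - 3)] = 2*(2*l^4 - 8*l^3 + 7*l^2 + 8*l + 5)/(4*l^6 - 28*l^5 + 53*l^4 - 2*l^3 - 41*l^2 + 6*l + 9)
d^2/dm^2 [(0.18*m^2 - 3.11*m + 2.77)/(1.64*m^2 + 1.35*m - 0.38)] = (4.44089209850063e-16*m^4 - 17.526352*m^3 + 45.374208*m^2 + 25.167768*m + 10.410302)/(4.410944*m^6 + 10.89288*m^5 + 5.900556*m^4 - 2.587545*m^3 - 1.367202*m^2 + 0.58482*m - 0.054872)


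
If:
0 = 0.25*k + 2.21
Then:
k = -8.84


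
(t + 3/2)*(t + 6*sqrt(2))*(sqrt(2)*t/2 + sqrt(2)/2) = sqrt(2)*t^3/2 + 5*sqrt(2)*t^2/4 + 6*t^2 + 3*sqrt(2)*t/4 + 15*t + 9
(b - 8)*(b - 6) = b^2 - 14*b + 48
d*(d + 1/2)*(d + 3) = d^3 + 7*d^2/2 + 3*d/2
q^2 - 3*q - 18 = (q - 6)*(q + 3)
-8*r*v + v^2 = v*(-8*r + v)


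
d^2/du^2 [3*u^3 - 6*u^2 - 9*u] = 18*u - 12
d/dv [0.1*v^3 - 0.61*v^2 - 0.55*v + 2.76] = 0.3*v^2 - 1.22*v - 0.55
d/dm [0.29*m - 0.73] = 0.290000000000000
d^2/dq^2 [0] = 0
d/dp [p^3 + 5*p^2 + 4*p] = 3*p^2 + 10*p + 4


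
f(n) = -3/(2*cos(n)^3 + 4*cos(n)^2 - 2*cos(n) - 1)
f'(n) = -3*(6*sin(n)*cos(n)^2 + 8*sin(n)*cos(n) - 2*sin(n))/(2*cos(n)^3 + 4*cos(n)^2 - 2*cos(n) - 1)^2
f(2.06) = -4.87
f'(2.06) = 30.99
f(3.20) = -1.00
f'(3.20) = -0.08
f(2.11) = -3.70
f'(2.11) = 17.73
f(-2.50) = -1.40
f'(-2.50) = -1.78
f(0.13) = -1.03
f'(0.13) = -0.55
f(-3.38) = -1.04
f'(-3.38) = 0.35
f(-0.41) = -1.45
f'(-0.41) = 2.89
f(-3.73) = -1.32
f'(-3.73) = 1.44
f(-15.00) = -1.54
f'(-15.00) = -2.37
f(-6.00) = -1.18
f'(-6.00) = -1.46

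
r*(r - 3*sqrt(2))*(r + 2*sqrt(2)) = r^3 - sqrt(2)*r^2 - 12*r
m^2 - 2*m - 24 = (m - 6)*(m + 4)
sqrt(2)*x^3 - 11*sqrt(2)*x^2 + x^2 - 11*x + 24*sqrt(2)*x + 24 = (x - 8)*(x - 3)*(sqrt(2)*x + 1)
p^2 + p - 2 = (p - 1)*(p + 2)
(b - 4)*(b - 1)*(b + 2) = b^3 - 3*b^2 - 6*b + 8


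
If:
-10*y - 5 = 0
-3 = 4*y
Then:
No Solution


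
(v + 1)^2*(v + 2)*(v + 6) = v^4 + 10*v^3 + 29*v^2 + 32*v + 12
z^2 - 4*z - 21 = (z - 7)*(z + 3)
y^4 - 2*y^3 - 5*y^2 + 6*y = y*(y - 3)*(y - 1)*(y + 2)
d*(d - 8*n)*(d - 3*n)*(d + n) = d^4 - 10*d^3*n + 13*d^2*n^2 + 24*d*n^3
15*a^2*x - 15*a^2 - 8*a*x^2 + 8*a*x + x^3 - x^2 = (-5*a + x)*(-3*a + x)*(x - 1)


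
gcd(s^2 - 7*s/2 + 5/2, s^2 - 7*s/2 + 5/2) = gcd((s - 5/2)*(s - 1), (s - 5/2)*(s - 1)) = s^2 - 7*s/2 + 5/2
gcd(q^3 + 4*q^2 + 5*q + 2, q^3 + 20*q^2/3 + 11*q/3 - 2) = q + 1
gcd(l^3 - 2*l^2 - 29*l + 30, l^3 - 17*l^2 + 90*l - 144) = l - 6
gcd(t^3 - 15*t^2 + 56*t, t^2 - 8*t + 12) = 1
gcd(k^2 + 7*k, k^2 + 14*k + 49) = k + 7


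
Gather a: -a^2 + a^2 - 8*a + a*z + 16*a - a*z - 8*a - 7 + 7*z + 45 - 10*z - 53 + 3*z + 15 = 0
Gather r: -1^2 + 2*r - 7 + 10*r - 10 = 12*r - 18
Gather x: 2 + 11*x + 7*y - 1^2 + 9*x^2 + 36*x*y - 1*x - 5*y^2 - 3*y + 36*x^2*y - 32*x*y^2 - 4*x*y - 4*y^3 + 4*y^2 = x^2*(36*y + 9) + x*(-32*y^2 + 32*y + 10) - 4*y^3 - y^2 + 4*y + 1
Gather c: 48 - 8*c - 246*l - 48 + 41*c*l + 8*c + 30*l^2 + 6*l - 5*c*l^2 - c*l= c*(-5*l^2 + 40*l) + 30*l^2 - 240*l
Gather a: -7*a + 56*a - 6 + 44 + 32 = 49*a + 70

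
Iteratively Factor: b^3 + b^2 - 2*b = (b - 1)*(b^2 + 2*b) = (b - 1)*(b + 2)*(b)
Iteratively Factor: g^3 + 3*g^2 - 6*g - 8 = (g + 4)*(g^2 - g - 2) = (g + 1)*(g + 4)*(g - 2)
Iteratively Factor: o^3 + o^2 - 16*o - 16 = (o + 4)*(o^2 - 3*o - 4) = (o - 4)*(o + 4)*(o + 1)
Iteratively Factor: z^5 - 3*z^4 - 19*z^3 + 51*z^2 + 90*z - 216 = (z + 3)*(z^4 - 6*z^3 - z^2 + 54*z - 72) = (z - 2)*(z + 3)*(z^3 - 4*z^2 - 9*z + 36) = (z - 4)*(z - 2)*(z + 3)*(z^2 - 9) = (z - 4)*(z - 2)*(z + 3)^2*(z - 3)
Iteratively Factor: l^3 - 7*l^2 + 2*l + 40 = (l + 2)*(l^2 - 9*l + 20) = (l - 4)*(l + 2)*(l - 5)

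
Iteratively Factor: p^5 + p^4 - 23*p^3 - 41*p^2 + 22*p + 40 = (p - 1)*(p^4 + 2*p^3 - 21*p^2 - 62*p - 40) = (p - 1)*(p + 4)*(p^3 - 2*p^2 - 13*p - 10) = (p - 1)*(p + 1)*(p + 4)*(p^2 - 3*p - 10) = (p - 5)*(p - 1)*(p + 1)*(p + 4)*(p + 2)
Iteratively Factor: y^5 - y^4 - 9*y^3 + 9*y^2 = (y)*(y^4 - y^3 - 9*y^2 + 9*y) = y*(y - 3)*(y^3 + 2*y^2 - 3*y) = y*(y - 3)*(y + 3)*(y^2 - y) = y*(y - 3)*(y - 1)*(y + 3)*(y)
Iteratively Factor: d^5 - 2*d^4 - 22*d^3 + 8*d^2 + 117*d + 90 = (d + 1)*(d^4 - 3*d^3 - 19*d^2 + 27*d + 90) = (d + 1)*(d + 3)*(d^3 - 6*d^2 - d + 30) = (d - 5)*(d + 1)*(d + 3)*(d^2 - d - 6) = (d - 5)*(d + 1)*(d + 2)*(d + 3)*(d - 3)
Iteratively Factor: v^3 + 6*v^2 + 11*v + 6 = (v + 3)*(v^2 + 3*v + 2) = (v + 2)*(v + 3)*(v + 1)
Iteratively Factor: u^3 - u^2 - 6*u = (u)*(u^2 - u - 6) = u*(u - 3)*(u + 2)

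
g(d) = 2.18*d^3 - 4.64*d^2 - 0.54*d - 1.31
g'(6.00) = 179.22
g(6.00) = 299.29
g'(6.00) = 179.22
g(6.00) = 299.29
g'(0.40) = -3.21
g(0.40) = -2.13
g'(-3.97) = 139.38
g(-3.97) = -208.70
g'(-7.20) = 405.31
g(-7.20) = -1051.64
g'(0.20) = -2.13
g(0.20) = -1.59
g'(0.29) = -2.68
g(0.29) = -1.80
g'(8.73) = 416.88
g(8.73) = 1090.79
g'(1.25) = -1.92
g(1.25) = -4.98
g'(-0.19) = 1.46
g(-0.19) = -1.39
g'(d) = 6.54*d^2 - 9.28*d - 0.54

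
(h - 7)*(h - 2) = h^2 - 9*h + 14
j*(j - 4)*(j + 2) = j^3 - 2*j^2 - 8*j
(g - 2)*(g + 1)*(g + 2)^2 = g^4 + 3*g^3 - 2*g^2 - 12*g - 8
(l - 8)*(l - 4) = l^2 - 12*l + 32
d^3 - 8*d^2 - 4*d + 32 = (d - 8)*(d - 2)*(d + 2)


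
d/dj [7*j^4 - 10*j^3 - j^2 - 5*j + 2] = 28*j^3 - 30*j^2 - 2*j - 5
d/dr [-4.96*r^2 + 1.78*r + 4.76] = 1.78 - 9.92*r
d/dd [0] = 0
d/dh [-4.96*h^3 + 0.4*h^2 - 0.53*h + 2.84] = -14.88*h^2 + 0.8*h - 0.53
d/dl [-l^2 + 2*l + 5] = 2 - 2*l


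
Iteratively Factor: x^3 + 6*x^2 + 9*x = (x)*(x^2 + 6*x + 9) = x*(x + 3)*(x + 3)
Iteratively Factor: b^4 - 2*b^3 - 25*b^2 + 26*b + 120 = (b + 4)*(b^3 - 6*b^2 - b + 30) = (b - 5)*(b + 4)*(b^2 - b - 6) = (b - 5)*(b + 2)*(b + 4)*(b - 3)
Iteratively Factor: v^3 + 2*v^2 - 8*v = (v)*(v^2 + 2*v - 8) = v*(v + 4)*(v - 2)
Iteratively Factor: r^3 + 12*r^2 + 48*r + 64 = (r + 4)*(r^2 + 8*r + 16) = (r + 4)^2*(r + 4)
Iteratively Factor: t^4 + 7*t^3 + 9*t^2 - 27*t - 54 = (t + 3)*(t^3 + 4*t^2 - 3*t - 18) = (t - 2)*(t + 3)*(t^2 + 6*t + 9) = (t - 2)*(t + 3)^2*(t + 3)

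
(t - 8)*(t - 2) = t^2 - 10*t + 16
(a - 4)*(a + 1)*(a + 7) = a^3 + 4*a^2 - 25*a - 28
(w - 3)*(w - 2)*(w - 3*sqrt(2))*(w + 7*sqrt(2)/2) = w^4 - 5*w^3 + sqrt(2)*w^3/2 - 15*w^2 - 5*sqrt(2)*w^2/2 + 3*sqrt(2)*w + 105*w - 126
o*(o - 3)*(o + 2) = o^3 - o^2 - 6*o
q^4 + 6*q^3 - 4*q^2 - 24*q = q*(q - 2)*(q + 2)*(q + 6)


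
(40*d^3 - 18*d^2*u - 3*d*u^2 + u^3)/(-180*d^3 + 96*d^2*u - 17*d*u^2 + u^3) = (-8*d^2 + 2*d*u + u^2)/(36*d^2 - 12*d*u + u^2)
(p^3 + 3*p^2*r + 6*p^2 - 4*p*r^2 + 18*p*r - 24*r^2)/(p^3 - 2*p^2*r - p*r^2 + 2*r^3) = (p^2 + 4*p*r + 6*p + 24*r)/(p^2 - p*r - 2*r^2)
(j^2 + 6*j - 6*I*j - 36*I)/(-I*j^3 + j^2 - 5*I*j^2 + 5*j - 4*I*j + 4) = (I*j^2 + 6*j*(1 + I) + 36)/(j^3 + j^2*(5 + I) + j*(4 + 5*I) + 4*I)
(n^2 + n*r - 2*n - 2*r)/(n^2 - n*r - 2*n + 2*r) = (-n - r)/(-n + r)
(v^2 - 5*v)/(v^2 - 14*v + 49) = v*(v - 5)/(v^2 - 14*v + 49)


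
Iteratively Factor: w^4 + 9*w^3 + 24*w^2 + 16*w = (w + 4)*(w^3 + 5*w^2 + 4*w) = w*(w + 4)*(w^2 + 5*w + 4) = w*(w + 1)*(w + 4)*(w + 4)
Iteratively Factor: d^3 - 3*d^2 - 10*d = (d)*(d^2 - 3*d - 10) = d*(d + 2)*(d - 5)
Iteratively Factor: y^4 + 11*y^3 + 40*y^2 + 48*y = (y + 4)*(y^3 + 7*y^2 + 12*y) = (y + 3)*(y + 4)*(y^2 + 4*y) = y*(y + 3)*(y + 4)*(y + 4)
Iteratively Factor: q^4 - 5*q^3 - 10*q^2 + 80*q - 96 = (q - 2)*(q^3 - 3*q^2 - 16*q + 48) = (q - 3)*(q - 2)*(q^2 - 16) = (q - 4)*(q - 3)*(q - 2)*(q + 4)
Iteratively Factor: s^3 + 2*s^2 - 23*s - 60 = (s + 4)*(s^2 - 2*s - 15) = (s + 3)*(s + 4)*(s - 5)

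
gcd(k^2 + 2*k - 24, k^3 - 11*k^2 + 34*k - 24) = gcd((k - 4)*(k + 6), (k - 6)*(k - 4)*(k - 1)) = k - 4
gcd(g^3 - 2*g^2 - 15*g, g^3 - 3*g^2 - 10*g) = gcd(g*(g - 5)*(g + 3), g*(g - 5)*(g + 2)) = g^2 - 5*g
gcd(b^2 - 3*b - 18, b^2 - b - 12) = b + 3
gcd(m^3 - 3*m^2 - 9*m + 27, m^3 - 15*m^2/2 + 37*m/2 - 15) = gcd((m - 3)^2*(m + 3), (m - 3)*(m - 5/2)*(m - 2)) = m - 3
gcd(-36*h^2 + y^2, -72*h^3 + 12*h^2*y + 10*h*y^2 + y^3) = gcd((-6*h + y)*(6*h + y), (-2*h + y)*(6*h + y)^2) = 6*h + y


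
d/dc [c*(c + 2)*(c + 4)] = 3*c^2 + 12*c + 8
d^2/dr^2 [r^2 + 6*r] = 2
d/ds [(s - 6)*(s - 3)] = 2*s - 9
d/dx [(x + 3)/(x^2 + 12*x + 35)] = (x^2 + 12*x - 2*(x + 3)*(x + 6) + 35)/(x^2 + 12*x + 35)^2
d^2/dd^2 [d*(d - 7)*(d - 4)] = 6*d - 22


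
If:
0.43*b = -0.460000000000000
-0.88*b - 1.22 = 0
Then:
No Solution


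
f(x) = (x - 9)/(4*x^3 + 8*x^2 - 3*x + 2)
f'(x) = (x - 9)*(-12*x^2 - 16*x + 3)/(4*x^3 + 8*x^2 - 3*x + 2)^2 + 1/(4*x^3 + 8*x^2 - 3*x + 2) = (4*x^3 + 8*x^2 - 3*x - (x - 9)*(12*x^2 + 16*x - 3) + 2)/(4*x^3 + 8*x^2 - 3*x + 2)^2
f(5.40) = -0.00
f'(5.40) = 0.00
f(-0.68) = -1.49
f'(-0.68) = -1.77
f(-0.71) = -1.44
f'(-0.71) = -1.63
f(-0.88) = -1.22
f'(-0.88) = -1.05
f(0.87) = -1.01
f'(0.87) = 2.62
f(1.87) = -0.14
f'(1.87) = 0.21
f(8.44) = -0.00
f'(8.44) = 0.00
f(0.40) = -3.68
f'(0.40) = 8.81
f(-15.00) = 0.00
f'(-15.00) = 0.00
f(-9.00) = 0.01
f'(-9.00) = 0.00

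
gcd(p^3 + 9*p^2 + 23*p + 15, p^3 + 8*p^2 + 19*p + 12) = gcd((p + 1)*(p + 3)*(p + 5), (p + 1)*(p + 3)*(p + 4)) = p^2 + 4*p + 3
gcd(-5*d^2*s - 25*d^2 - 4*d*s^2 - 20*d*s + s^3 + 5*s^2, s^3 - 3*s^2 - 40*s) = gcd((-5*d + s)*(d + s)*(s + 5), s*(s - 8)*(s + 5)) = s + 5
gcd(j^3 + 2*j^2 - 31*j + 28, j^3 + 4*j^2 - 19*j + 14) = j^2 + 6*j - 7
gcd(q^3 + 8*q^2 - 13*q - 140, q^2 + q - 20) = q^2 + q - 20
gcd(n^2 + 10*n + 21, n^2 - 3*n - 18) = n + 3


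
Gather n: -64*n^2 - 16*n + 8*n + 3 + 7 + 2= -64*n^2 - 8*n + 12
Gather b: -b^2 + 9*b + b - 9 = -b^2 + 10*b - 9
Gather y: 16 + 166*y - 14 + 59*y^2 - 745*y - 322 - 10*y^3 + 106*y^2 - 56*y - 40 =-10*y^3 + 165*y^2 - 635*y - 360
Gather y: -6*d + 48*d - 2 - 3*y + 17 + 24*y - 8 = 42*d + 21*y + 7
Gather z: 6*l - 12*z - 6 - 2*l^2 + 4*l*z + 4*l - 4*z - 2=-2*l^2 + 10*l + z*(4*l - 16) - 8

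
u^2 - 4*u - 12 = (u - 6)*(u + 2)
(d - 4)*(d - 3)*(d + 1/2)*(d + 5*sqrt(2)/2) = d^4 - 13*d^3/2 + 5*sqrt(2)*d^3/2 - 65*sqrt(2)*d^2/4 + 17*d^2/2 + 6*d + 85*sqrt(2)*d/4 + 15*sqrt(2)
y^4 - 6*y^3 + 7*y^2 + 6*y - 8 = (y - 4)*(y - 2)*(y - 1)*(y + 1)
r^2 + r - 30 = (r - 5)*(r + 6)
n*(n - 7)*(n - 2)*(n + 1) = n^4 - 8*n^3 + 5*n^2 + 14*n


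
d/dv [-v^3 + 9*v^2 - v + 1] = -3*v^2 + 18*v - 1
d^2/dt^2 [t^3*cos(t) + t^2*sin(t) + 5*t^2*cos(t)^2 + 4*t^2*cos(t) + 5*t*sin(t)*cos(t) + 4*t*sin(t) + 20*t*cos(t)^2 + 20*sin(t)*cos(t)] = -t^3*cos(t) - 7*t^2*sin(t) - 4*t^2*cos(t) - 10*t^2*cos(2*t) - 20*t*sin(t) - 30*t*sin(2*t) + 10*t*cos(t) - 40*t*cos(2*t) + 2*sin(t) - 80*sin(2*t) + 16*cos(t) + 15*cos(2*t) + 5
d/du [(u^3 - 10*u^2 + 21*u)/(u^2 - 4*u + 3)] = (u^2 - 2*u + 7)/(u^2 - 2*u + 1)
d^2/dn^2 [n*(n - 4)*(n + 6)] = 6*n + 4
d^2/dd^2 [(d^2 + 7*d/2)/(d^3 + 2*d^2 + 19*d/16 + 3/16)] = 16*(512*d^6 + 5376*d^5 + 8928*d^4 + 3152*d^3 - 2592*d^2 - 2016*d - 381)/(4096*d^9 + 24576*d^8 + 63744*d^7 + 93440*d^6 + 84912*d^5 + 49344*d^4 + 18235*d^3 + 4113*d^2 + 513*d + 27)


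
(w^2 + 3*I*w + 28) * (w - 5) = w^3 - 5*w^2 + 3*I*w^2 + 28*w - 15*I*w - 140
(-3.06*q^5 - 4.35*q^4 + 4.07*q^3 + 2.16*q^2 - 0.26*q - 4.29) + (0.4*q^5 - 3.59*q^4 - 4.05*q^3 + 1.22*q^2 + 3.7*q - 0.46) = -2.66*q^5 - 7.94*q^4 + 0.0200000000000005*q^3 + 3.38*q^2 + 3.44*q - 4.75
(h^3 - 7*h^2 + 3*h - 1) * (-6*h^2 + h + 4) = -6*h^5 + 43*h^4 - 21*h^3 - 19*h^2 + 11*h - 4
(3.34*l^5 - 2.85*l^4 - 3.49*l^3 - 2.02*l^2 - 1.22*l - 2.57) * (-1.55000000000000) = -5.177*l^5 + 4.4175*l^4 + 5.4095*l^3 + 3.131*l^2 + 1.891*l + 3.9835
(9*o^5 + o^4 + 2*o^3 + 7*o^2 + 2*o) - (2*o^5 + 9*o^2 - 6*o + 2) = 7*o^5 + o^4 + 2*o^3 - 2*o^2 + 8*o - 2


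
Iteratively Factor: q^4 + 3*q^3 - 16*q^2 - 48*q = (q - 4)*(q^3 + 7*q^2 + 12*q) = q*(q - 4)*(q^2 + 7*q + 12) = q*(q - 4)*(q + 4)*(q + 3)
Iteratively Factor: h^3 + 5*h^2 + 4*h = (h + 4)*(h^2 + h) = h*(h + 4)*(h + 1)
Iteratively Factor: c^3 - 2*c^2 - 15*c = (c + 3)*(c^2 - 5*c) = (c - 5)*(c + 3)*(c)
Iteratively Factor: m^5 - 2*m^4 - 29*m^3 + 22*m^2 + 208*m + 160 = (m + 4)*(m^4 - 6*m^3 - 5*m^2 + 42*m + 40) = (m + 1)*(m + 4)*(m^3 - 7*m^2 + 2*m + 40) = (m - 4)*(m + 1)*(m + 4)*(m^2 - 3*m - 10) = (m - 4)*(m + 1)*(m + 2)*(m + 4)*(m - 5)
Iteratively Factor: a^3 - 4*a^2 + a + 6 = (a + 1)*(a^2 - 5*a + 6) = (a - 2)*(a + 1)*(a - 3)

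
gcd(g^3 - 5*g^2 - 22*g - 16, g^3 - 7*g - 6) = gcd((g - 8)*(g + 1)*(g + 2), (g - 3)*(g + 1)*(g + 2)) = g^2 + 3*g + 2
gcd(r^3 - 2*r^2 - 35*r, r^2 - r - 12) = 1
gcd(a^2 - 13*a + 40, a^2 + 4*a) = 1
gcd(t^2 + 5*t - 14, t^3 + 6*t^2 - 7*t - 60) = 1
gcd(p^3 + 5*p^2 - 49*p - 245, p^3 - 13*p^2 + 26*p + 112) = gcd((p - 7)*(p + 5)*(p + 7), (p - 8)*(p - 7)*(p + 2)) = p - 7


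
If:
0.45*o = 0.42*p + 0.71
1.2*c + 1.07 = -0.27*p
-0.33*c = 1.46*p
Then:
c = -0.94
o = 1.78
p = 0.21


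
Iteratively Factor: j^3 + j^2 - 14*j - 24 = (j - 4)*(j^2 + 5*j + 6) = (j - 4)*(j + 2)*(j + 3)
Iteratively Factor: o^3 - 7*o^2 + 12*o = (o)*(o^2 - 7*o + 12) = o*(o - 3)*(o - 4)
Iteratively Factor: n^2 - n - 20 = (n - 5)*(n + 4)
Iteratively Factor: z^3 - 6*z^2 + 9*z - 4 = (z - 1)*(z^2 - 5*z + 4) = (z - 4)*(z - 1)*(z - 1)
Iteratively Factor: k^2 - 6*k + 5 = (k - 5)*(k - 1)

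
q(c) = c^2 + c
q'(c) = 2*c + 1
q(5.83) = 39.82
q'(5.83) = 12.66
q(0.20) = 0.24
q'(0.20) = 1.40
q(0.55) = 0.85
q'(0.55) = 2.10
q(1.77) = 4.90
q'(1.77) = 4.54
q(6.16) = 44.11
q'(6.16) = 13.32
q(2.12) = 6.61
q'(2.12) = 5.24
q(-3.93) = 11.51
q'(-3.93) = -6.86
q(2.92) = 11.45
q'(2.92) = 6.84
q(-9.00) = 72.00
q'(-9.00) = -17.00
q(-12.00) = 132.00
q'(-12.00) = -23.00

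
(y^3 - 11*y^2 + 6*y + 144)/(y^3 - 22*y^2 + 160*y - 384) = (y + 3)/(y - 8)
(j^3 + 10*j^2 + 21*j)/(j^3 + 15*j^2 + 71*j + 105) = j/(j + 5)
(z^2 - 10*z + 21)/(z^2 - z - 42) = (z - 3)/(z + 6)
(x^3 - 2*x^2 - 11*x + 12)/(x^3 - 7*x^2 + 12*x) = (x^2 + 2*x - 3)/(x*(x - 3))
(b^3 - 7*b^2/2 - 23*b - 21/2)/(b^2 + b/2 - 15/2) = (2*b^2 - 13*b - 7)/(2*b - 5)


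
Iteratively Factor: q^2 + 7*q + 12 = (q + 3)*(q + 4)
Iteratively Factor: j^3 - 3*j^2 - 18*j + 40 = (j + 4)*(j^2 - 7*j + 10) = (j - 2)*(j + 4)*(j - 5)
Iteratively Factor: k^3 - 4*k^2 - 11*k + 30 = (k + 3)*(k^2 - 7*k + 10) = (k - 5)*(k + 3)*(k - 2)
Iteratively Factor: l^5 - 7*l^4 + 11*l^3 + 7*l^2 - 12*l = (l - 4)*(l^4 - 3*l^3 - l^2 + 3*l) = (l - 4)*(l - 3)*(l^3 - l) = (l - 4)*(l - 3)*(l - 1)*(l^2 + l) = l*(l - 4)*(l - 3)*(l - 1)*(l + 1)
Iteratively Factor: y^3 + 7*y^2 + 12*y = (y + 3)*(y^2 + 4*y) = y*(y + 3)*(y + 4)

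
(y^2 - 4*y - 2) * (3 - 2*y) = -2*y^3 + 11*y^2 - 8*y - 6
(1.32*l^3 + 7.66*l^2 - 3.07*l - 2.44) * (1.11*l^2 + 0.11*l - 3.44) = 1.4652*l^5 + 8.6478*l^4 - 7.1059*l^3 - 29.3965*l^2 + 10.2924*l + 8.3936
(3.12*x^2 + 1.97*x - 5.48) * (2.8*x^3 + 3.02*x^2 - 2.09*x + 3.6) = 8.736*x^5 + 14.9384*x^4 - 15.9154*x^3 - 9.4349*x^2 + 18.5452*x - 19.728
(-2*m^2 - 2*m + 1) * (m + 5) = -2*m^3 - 12*m^2 - 9*m + 5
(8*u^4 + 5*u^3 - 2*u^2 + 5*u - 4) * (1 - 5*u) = -40*u^5 - 17*u^4 + 15*u^3 - 27*u^2 + 25*u - 4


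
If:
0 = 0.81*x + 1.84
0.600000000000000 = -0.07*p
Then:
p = -8.57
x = -2.27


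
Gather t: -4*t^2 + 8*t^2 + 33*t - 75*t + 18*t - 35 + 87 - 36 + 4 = 4*t^2 - 24*t + 20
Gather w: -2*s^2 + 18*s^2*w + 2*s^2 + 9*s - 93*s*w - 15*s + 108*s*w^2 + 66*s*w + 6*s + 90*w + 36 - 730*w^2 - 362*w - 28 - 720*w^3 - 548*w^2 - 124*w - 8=-720*w^3 + w^2*(108*s - 1278) + w*(18*s^2 - 27*s - 396)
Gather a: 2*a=2*a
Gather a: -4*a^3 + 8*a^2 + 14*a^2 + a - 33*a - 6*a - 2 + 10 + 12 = -4*a^3 + 22*a^2 - 38*a + 20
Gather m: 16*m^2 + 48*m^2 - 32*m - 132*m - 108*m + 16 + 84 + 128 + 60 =64*m^2 - 272*m + 288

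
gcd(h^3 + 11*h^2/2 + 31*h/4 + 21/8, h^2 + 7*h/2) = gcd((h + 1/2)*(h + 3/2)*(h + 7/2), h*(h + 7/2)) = h + 7/2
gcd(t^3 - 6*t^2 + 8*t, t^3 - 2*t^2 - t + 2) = t - 2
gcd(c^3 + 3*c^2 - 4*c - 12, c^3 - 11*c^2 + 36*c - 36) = c - 2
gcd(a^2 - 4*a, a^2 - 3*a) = a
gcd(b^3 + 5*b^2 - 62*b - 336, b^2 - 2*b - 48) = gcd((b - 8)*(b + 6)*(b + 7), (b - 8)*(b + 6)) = b^2 - 2*b - 48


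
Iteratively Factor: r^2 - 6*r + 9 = (r - 3)*(r - 3)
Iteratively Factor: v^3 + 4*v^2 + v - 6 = (v + 2)*(v^2 + 2*v - 3) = (v - 1)*(v + 2)*(v + 3)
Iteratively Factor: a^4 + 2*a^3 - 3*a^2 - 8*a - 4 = (a + 1)*(a^3 + a^2 - 4*a - 4) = (a - 2)*(a + 1)*(a^2 + 3*a + 2) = (a - 2)*(a + 1)^2*(a + 2)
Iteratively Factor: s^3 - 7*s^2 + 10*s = (s - 2)*(s^2 - 5*s) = (s - 5)*(s - 2)*(s)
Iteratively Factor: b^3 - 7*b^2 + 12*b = (b - 4)*(b^2 - 3*b) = b*(b - 4)*(b - 3)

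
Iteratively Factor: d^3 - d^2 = (d - 1)*(d^2) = d*(d - 1)*(d)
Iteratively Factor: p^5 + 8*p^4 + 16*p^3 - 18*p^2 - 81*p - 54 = (p + 3)*(p^4 + 5*p^3 + p^2 - 21*p - 18) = (p + 3)^2*(p^3 + 2*p^2 - 5*p - 6) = (p - 2)*(p + 3)^2*(p^2 + 4*p + 3) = (p - 2)*(p + 3)^3*(p + 1)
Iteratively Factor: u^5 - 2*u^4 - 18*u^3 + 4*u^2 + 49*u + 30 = (u + 3)*(u^4 - 5*u^3 - 3*u^2 + 13*u + 10) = (u + 1)*(u + 3)*(u^3 - 6*u^2 + 3*u + 10) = (u + 1)^2*(u + 3)*(u^2 - 7*u + 10) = (u - 5)*(u + 1)^2*(u + 3)*(u - 2)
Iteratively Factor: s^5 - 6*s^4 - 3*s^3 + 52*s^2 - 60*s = (s - 2)*(s^4 - 4*s^3 - 11*s^2 + 30*s) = (s - 2)^2*(s^3 - 2*s^2 - 15*s) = (s - 2)^2*(s + 3)*(s^2 - 5*s) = s*(s - 2)^2*(s + 3)*(s - 5)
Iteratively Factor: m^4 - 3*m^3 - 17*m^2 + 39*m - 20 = (m + 4)*(m^3 - 7*m^2 + 11*m - 5) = (m - 1)*(m + 4)*(m^2 - 6*m + 5) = (m - 5)*(m - 1)*(m + 4)*(m - 1)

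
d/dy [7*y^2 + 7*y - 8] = 14*y + 7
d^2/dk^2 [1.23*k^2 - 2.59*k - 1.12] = 2.46000000000000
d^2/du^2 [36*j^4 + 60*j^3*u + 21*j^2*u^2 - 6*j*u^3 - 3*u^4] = 42*j^2 - 36*j*u - 36*u^2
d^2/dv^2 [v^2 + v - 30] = 2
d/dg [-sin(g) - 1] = -cos(g)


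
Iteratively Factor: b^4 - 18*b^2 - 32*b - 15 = (b + 1)*(b^3 - b^2 - 17*b - 15) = (b + 1)*(b + 3)*(b^2 - 4*b - 5) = (b + 1)^2*(b + 3)*(b - 5)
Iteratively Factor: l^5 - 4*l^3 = (l + 2)*(l^4 - 2*l^3) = l*(l + 2)*(l^3 - 2*l^2) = l^2*(l + 2)*(l^2 - 2*l) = l^2*(l - 2)*(l + 2)*(l)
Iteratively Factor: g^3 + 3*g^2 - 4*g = (g)*(g^2 + 3*g - 4) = g*(g - 1)*(g + 4)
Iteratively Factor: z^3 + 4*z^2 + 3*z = (z)*(z^2 + 4*z + 3) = z*(z + 3)*(z + 1)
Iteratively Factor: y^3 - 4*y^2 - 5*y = (y)*(y^2 - 4*y - 5) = y*(y + 1)*(y - 5)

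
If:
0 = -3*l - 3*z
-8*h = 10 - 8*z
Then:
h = z - 5/4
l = -z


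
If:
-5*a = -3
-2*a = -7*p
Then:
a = 3/5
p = 6/35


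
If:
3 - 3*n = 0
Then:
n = 1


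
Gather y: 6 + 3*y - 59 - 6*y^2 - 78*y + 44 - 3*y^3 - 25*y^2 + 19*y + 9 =-3*y^3 - 31*y^2 - 56*y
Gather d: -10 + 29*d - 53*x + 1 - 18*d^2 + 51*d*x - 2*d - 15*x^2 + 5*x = -18*d^2 + d*(51*x + 27) - 15*x^2 - 48*x - 9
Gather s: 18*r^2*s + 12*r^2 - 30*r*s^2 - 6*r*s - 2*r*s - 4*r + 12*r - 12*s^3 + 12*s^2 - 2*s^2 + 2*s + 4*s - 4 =12*r^2 + 8*r - 12*s^3 + s^2*(10 - 30*r) + s*(18*r^2 - 8*r + 6) - 4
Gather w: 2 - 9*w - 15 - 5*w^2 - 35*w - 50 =-5*w^2 - 44*w - 63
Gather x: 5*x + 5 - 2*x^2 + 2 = -2*x^2 + 5*x + 7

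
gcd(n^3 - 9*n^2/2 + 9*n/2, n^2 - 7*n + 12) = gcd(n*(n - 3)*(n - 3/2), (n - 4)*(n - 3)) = n - 3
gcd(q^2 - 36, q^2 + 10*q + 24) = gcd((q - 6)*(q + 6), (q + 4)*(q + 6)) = q + 6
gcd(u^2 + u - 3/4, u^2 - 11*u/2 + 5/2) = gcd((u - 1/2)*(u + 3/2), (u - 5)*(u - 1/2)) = u - 1/2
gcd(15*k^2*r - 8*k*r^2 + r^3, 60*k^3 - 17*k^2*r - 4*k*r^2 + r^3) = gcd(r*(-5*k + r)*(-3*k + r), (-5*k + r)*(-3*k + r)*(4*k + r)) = 15*k^2 - 8*k*r + r^2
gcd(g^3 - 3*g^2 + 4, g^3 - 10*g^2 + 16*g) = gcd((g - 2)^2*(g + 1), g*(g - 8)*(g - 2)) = g - 2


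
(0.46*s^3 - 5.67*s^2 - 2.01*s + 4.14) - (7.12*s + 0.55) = 0.46*s^3 - 5.67*s^2 - 9.13*s + 3.59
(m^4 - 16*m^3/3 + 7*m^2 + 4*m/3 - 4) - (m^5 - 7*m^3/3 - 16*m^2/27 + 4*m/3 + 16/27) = -m^5 + m^4 - 3*m^3 + 205*m^2/27 - 124/27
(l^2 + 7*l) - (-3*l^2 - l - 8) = 4*l^2 + 8*l + 8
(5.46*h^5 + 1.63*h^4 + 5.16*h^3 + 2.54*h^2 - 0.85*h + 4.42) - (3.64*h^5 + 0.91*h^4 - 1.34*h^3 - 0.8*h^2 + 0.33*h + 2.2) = 1.82*h^5 + 0.72*h^4 + 6.5*h^3 + 3.34*h^2 - 1.18*h + 2.22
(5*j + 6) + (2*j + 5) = 7*j + 11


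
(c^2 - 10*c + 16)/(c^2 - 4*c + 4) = (c - 8)/(c - 2)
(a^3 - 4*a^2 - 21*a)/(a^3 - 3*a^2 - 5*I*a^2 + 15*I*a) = (a^2 - 4*a - 21)/(a^2 - 3*a - 5*I*a + 15*I)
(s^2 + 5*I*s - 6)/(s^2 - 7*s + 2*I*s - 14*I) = (s + 3*I)/(s - 7)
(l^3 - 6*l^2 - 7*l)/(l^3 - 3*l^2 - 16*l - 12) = l*(l - 7)/(l^2 - 4*l - 12)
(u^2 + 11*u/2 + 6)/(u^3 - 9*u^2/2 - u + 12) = (u + 4)/(u^2 - 6*u + 8)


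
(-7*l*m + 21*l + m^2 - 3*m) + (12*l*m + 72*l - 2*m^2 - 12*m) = 5*l*m + 93*l - m^2 - 15*m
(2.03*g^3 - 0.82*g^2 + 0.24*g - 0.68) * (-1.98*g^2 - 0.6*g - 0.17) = -4.0194*g^5 + 0.4056*g^4 - 0.3283*g^3 + 1.3418*g^2 + 0.3672*g + 0.1156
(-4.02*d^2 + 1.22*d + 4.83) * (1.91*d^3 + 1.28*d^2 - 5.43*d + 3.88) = -7.6782*d^5 - 2.8154*d^4 + 32.6155*d^3 - 16.0398*d^2 - 21.4933*d + 18.7404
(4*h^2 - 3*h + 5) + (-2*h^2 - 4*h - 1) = 2*h^2 - 7*h + 4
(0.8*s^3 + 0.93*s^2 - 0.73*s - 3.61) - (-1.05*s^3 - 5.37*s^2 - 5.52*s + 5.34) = 1.85*s^3 + 6.3*s^2 + 4.79*s - 8.95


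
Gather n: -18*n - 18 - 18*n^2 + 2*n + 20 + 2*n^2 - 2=-16*n^2 - 16*n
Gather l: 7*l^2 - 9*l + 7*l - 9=7*l^2 - 2*l - 9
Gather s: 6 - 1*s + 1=7 - s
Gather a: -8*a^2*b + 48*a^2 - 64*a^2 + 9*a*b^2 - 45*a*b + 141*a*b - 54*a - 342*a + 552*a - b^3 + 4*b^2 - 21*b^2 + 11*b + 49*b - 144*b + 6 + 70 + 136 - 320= a^2*(-8*b - 16) + a*(9*b^2 + 96*b + 156) - b^3 - 17*b^2 - 84*b - 108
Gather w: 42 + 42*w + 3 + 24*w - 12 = 66*w + 33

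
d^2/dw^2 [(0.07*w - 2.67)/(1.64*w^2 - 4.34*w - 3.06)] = ((9.3652 - 0.6888*w)*(-1.64*w^2 + 4.34*w + 3.06) - (0.07*w - 2.67)*(3.28*w - 4.34)*(6.56*w - 8.68))/(-1.64*w^2 + 4.34*w + 3.06)^3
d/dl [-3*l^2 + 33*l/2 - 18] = 33/2 - 6*l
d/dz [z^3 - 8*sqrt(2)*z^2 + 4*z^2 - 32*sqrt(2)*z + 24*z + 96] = 3*z^2 - 16*sqrt(2)*z + 8*z - 32*sqrt(2) + 24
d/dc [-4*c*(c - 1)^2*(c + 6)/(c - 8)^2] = 8*(-c^4 + 14*c^3 + 48*c^2 - 85*c + 24)/(c^3 - 24*c^2 + 192*c - 512)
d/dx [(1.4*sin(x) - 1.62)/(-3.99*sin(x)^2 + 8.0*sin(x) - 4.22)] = (5.586*sin(x)^2 - 12.9276*sin(x) + 7.052)*cos(x)/(15.9201*sin(x)^4 - 63.84*sin(x)^3 + 97.6756*sin(x)^2 - 67.52*sin(x) + 17.8084)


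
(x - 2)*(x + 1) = x^2 - x - 2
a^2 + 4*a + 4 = (a + 2)^2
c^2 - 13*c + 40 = (c - 8)*(c - 5)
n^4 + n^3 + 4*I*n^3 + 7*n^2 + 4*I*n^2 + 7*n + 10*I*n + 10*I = (n + 1)*(n - 2*I)*(n + I)*(n + 5*I)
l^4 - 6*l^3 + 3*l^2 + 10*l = l*(l - 5)*(l - 2)*(l + 1)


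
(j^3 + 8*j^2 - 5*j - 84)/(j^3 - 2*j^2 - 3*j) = (j^2 + 11*j + 28)/(j*(j + 1))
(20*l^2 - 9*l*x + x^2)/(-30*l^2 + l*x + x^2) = (-4*l + x)/(6*l + x)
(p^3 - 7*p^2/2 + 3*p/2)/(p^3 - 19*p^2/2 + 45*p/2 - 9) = p/(p - 6)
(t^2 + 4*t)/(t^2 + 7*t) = (t + 4)/(t + 7)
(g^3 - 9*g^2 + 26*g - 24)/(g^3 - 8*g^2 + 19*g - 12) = (g - 2)/(g - 1)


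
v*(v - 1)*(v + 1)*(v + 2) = v^4 + 2*v^3 - v^2 - 2*v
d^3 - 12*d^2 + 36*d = d*(d - 6)^2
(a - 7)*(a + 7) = a^2 - 49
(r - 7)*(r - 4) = r^2 - 11*r + 28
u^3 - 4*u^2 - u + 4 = (u - 4)*(u - 1)*(u + 1)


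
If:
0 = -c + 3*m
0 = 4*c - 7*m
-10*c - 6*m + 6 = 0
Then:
No Solution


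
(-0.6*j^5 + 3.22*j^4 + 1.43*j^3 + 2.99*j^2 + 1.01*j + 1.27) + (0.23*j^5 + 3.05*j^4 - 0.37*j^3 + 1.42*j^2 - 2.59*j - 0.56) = -0.37*j^5 + 6.27*j^4 + 1.06*j^3 + 4.41*j^2 - 1.58*j + 0.71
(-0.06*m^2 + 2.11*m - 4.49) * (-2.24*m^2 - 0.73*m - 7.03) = 0.1344*m^4 - 4.6826*m^3 + 8.9391*m^2 - 11.5556*m + 31.5647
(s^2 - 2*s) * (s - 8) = s^3 - 10*s^2 + 16*s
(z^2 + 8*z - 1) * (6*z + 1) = 6*z^3 + 49*z^2 + 2*z - 1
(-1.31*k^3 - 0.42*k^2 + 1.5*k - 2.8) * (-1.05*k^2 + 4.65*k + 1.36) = 1.3755*k^5 - 5.6505*k^4 - 5.3096*k^3 + 9.3438*k^2 - 10.98*k - 3.808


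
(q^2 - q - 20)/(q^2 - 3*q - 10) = (q + 4)/(q + 2)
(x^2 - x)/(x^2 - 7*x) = (x - 1)/(x - 7)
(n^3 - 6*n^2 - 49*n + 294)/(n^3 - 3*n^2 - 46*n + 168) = (n - 7)/(n - 4)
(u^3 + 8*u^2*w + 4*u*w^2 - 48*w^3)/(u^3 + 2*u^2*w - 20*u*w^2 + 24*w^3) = (u + 4*w)/(u - 2*w)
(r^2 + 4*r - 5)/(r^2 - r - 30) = (r - 1)/(r - 6)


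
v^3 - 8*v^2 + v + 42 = (v - 7)*(v - 3)*(v + 2)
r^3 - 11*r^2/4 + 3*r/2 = r*(r - 2)*(r - 3/4)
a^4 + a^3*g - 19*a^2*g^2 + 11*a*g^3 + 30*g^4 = (a - 3*g)*(a - 2*g)*(a + g)*(a + 5*g)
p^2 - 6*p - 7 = (p - 7)*(p + 1)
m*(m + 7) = m^2 + 7*m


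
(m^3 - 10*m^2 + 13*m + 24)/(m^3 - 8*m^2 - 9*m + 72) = (m + 1)/(m + 3)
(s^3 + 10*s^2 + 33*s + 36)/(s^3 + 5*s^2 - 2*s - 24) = (s + 3)/(s - 2)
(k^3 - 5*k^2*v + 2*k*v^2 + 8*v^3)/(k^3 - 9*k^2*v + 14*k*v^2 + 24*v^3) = (-k + 2*v)/(-k + 6*v)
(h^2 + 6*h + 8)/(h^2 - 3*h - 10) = (h + 4)/(h - 5)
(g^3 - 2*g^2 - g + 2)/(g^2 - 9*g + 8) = (g^2 - g - 2)/(g - 8)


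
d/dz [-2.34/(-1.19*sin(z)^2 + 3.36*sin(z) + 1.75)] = (7.8624 - 5.5692*sin(z))*cos(z)/(-1.19*sin(z)^2 + 3.36*sin(z) + 1.75)^2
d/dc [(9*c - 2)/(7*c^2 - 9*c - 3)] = (-63*c^2 + 28*c - 45)/(49*c^4 - 126*c^3 + 39*c^2 + 54*c + 9)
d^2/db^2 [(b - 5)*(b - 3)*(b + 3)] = 6*b - 10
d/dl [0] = 0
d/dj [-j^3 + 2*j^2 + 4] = j*(4 - 3*j)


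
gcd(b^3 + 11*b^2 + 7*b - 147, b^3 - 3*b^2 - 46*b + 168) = b + 7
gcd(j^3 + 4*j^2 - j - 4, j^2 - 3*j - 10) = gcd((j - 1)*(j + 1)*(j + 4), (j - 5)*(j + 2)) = 1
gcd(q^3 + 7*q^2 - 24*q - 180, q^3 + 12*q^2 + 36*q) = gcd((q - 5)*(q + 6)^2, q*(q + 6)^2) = q^2 + 12*q + 36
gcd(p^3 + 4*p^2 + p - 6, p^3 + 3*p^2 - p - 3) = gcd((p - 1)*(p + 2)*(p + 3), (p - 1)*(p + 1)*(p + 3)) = p^2 + 2*p - 3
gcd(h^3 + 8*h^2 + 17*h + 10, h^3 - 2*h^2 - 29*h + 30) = h + 5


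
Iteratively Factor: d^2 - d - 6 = (d + 2)*(d - 3)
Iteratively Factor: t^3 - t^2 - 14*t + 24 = (t - 2)*(t^2 + t - 12) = (t - 3)*(t - 2)*(t + 4)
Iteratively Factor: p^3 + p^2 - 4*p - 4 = (p + 1)*(p^2 - 4) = (p - 2)*(p + 1)*(p + 2)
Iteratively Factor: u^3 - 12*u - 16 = (u - 4)*(u^2 + 4*u + 4) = (u - 4)*(u + 2)*(u + 2)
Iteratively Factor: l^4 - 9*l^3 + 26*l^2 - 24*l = (l - 2)*(l^3 - 7*l^2 + 12*l) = l*(l - 2)*(l^2 - 7*l + 12) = l*(l - 4)*(l - 2)*(l - 3)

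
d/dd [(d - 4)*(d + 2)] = 2*d - 2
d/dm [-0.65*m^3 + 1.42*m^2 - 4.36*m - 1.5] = -1.95*m^2 + 2.84*m - 4.36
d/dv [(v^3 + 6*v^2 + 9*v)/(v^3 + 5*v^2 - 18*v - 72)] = (-v^2 - 48*v - 72)/(v^4 + 4*v^3 - 44*v^2 - 96*v + 576)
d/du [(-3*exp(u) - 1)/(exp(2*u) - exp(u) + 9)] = ((2*exp(u) - 1)*(3*exp(u) + 1) - 3*exp(2*u) + 3*exp(u) - 27)*exp(u)/(exp(2*u) - exp(u) + 9)^2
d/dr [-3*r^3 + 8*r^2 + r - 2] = -9*r^2 + 16*r + 1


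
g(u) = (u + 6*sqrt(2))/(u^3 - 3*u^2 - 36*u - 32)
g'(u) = (u + 6*sqrt(2))*(-3*u^2 + 6*u + 36)/(u^3 - 3*u^2 - 36*u - 32)^2 + 1/(u^3 - 3*u^2 - 36*u - 32) = (u^3 - 3*u^2 - 36*u + 3*(u + 6*sqrt(2))*(-u^2 + 2*u + 12) - 32)/(-u^3 + 3*u^2 + 36*u + 32)^2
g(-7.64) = 0.00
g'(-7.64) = 0.00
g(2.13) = -0.09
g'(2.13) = 0.02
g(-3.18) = 0.27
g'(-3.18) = -0.13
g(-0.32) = -0.39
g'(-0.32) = 0.59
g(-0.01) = -0.27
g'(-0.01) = 0.27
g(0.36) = -0.20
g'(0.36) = 0.14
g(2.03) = -0.10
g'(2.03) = 0.02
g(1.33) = -0.12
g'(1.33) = 0.04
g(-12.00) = 0.00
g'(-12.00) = 0.00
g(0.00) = -0.27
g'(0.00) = 0.27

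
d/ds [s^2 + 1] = 2*s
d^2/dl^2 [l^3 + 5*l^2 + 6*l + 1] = 6*l + 10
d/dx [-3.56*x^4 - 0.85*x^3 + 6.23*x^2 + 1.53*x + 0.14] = -14.24*x^3 - 2.55*x^2 + 12.46*x + 1.53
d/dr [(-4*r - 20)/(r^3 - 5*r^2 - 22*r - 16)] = 8*(r^3 + 5*r^2 - 25*r - 47)/(r^6 - 10*r^5 - 19*r^4 + 188*r^3 + 644*r^2 + 704*r + 256)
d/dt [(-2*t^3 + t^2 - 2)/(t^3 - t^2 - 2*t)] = (t^4 + 8*t^3 + 4*t^2 - 4*t - 4)/(t^2*(t^4 - 2*t^3 - 3*t^2 + 4*t + 4))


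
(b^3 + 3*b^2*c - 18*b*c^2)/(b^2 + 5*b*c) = (b^2 + 3*b*c - 18*c^2)/(b + 5*c)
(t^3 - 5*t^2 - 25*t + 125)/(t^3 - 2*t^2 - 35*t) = (t^2 - 10*t + 25)/(t*(t - 7))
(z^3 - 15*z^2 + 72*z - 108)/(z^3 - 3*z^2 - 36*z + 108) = (z - 6)/(z + 6)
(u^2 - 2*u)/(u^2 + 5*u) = (u - 2)/(u + 5)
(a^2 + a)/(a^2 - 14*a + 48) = a*(a + 1)/(a^2 - 14*a + 48)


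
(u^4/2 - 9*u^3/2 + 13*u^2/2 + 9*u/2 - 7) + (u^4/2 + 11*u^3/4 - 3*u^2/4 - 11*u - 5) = u^4 - 7*u^3/4 + 23*u^2/4 - 13*u/2 - 12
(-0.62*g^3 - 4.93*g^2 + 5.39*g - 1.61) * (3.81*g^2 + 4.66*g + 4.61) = -2.3622*g^5 - 21.6725*g^4 - 5.2961*g^3 - 3.744*g^2 + 17.3453*g - 7.4221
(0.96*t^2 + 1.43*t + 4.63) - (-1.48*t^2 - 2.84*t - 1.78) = 2.44*t^2 + 4.27*t + 6.41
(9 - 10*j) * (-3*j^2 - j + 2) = 30*j^3 - 17*j^2 - 29*j + 18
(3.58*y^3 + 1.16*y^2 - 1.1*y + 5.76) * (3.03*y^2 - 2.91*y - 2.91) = 10.8474*y^5 - 6.903*y^4 - 17.1264*y^3 + 17.2782*y^2 - 13.5606*y - 16.7616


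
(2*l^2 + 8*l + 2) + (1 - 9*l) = 2*l^2 - l + 3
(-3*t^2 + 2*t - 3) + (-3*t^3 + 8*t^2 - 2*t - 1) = -3*t^3 + 5*t^2 - 4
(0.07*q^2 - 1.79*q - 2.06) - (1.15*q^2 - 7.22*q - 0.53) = -1.08*q^2 + 5.43*q - 1.53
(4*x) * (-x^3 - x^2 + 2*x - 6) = -4*x^4 - 4*x^3 + 8*x^2 - 24*x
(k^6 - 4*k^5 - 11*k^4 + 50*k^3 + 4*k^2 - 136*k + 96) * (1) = k^6 - 4*k^5 - 11*k^4 + 50*k^3 + 4*k^2 - 136*k + 96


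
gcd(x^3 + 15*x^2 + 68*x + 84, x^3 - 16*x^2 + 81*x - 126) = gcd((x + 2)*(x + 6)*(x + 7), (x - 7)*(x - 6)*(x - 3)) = 1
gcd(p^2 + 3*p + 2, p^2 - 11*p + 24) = 1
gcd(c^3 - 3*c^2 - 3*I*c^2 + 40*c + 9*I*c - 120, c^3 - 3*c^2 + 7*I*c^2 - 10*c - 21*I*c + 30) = c^2 + c*(-3 + 5*I) - 15*I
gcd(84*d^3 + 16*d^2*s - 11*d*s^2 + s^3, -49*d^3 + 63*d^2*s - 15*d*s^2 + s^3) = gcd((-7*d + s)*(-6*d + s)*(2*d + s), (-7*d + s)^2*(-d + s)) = -7*d + s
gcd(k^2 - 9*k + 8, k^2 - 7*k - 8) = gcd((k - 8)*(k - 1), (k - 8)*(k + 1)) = k - 8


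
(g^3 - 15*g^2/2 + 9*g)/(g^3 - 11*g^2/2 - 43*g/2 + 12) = g*(2*g^2 - 15*g + 18)/(2*g^3 - 11*g^2 - 43*g + 24)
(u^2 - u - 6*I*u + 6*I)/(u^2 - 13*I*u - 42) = (u - 1)/(u - 7*I)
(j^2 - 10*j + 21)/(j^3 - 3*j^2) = (j - 7)/j^2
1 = 1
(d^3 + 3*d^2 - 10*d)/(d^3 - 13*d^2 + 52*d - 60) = d*(d + 5)/(d^2 - 11*d + 30)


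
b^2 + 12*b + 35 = (b + 5)*(b + 7)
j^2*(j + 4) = j^3 + 4*j^2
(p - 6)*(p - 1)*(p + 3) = p^3 - 4*p^2 - 15*p + 18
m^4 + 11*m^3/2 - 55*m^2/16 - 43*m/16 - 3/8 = (m - 1)*(m + 1/4)^2*(m + 6)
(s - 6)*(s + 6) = s^2 - 36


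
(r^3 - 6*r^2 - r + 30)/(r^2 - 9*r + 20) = (r^2 - r - 6)/(r - 4)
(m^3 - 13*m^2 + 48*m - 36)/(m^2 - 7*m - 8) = (-m^3 + 13*m^2 - 48*m + 36)/(-m^2 + 7*m + 8)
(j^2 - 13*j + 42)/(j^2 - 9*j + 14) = (j - 6)/(j - 2)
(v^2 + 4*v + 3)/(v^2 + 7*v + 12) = (v + 1)/(v + 4)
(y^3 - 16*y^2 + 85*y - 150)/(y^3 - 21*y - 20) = (y^2 - 11*y + 30)/(y^2 + 5*y + 4)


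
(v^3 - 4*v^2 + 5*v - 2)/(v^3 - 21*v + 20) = (v^2 - 3*v + 2)/(v^2 + v - 20)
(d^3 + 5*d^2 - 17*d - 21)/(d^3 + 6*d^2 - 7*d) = (d^2 - 2*d - 3)/(d*(d - 1))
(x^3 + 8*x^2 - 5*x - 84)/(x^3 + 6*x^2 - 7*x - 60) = (x + 7)/(x + 5)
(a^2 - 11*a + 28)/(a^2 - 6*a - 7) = (a - 4)/(a + 1)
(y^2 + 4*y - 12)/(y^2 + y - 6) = (y + 6)/(y + 3)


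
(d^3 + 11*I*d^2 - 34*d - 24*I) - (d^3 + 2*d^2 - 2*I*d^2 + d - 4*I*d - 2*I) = -2*d^2 + 13*I*d^2 - 35*d + 4*I*d - 22*I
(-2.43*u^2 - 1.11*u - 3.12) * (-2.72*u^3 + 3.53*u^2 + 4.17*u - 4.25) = 6.6096*u^5 - 5.5587*u^4 - 5.565*u^3 - 5.3148*u^2 - 8.2929*u + 13.26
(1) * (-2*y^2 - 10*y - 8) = -2*y^2 - 10*y - 8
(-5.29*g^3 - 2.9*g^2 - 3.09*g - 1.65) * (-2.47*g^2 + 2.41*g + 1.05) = 13.0663*g^5 - 5.5859*g^4 - 4.9112*g^3 - 6.4164*g^2 - 7.221*g - 1.7325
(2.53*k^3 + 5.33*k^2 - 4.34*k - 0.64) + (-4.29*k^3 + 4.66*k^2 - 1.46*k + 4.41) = -1.76*k^3 + 9.99*k^2 - 5.8*k + 3.77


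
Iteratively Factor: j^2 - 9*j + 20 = (j - 5)*(j - 4)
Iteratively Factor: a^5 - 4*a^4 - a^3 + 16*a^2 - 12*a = (a)*(a^4 - 4*a^3 - a^2 + 16*a - 12) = a*(a + 2)*(a^3 - 6*a^2 + 11*a - 6) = a*(a - 1)*(a + 2)*(a^2 - 5*a + 6) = a*(a - 3)*(a - 1)*(a + 2)*(a - 2)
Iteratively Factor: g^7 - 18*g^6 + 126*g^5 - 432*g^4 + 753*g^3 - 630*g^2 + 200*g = (g - 5)*(g^6 - 13*g^5 + 61*g^4 - 127*g^3 + 118*g^2 - 40*g) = (g - 5)*(g - 1)*(g^5 - 12*g^4 + 49*g^3 - 78*g^2 + 40*g) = (g - 5)^2*(g - 1)*(g^4 - 7*g^3 + 14*g^2 - 8*g) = (g - 5)^2*(g - 4)*(g - 1)*(g^3 - 3*g^2 + 2*g) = (g - 5)^2*(g - 4)*(g - 1)^2*(g^2 - 2*g) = (g - 5)^2*(g - 4)*(g - 2)*(g - 1)^2*(g)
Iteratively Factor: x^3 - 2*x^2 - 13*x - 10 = (x + 2)*(x^2 - 4*x - 5) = (x - 5)*(x + 2)*(x + 1)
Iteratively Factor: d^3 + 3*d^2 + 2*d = (d + 2)*(d^2 + d) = d*(d + 2)*(d + 1)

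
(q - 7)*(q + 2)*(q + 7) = q^3 + 2*q^2 - 49*q - 98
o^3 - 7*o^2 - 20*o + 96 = (o - 8)*(o - 3)*(o + 4)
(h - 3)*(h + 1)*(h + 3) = h^3 + h^2 - 9*h - 9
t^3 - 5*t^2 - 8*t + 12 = (t - 6)*(t - 1)*(t + 2)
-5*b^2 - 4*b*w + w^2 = (-5*b + w)*(b + w)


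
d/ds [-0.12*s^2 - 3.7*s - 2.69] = -0.24*s - 3.7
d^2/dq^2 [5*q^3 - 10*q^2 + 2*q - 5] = 30*q - 20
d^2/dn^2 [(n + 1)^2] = 2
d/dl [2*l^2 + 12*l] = 4*l + 12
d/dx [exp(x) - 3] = exp(x)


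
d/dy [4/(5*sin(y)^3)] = -12*cos(y)/(5*sin(y)^4)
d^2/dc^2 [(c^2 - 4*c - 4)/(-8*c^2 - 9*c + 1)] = 2*(328*c^3 + 744*c^2 + 960*c + 391)/(512*c^6 + 1728*c^5 + 1752*c^4 + 297*c^3 - 219*c^2 + 27*c - 1)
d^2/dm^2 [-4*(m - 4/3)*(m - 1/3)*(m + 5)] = -24*m - 80/3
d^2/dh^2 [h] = 0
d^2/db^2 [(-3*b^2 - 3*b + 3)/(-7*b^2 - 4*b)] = 6*(21*b^3 - 147*b^2 - 84*b - 16)/(b^3*(343*b^3 + 588*b^2 + 336*b + 64))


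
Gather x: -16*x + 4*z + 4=-16*x + 4*z + 4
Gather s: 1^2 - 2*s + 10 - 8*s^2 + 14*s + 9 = -8*s^2 + 12*s + 20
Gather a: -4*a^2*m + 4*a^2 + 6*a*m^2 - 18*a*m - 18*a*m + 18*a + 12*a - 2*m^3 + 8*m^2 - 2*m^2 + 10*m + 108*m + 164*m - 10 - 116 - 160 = a^2*(4 - 4*m) + a*(6*m^2 - 36*m + 30) - 2*m^3 + 6*m^2 + 282*m - 286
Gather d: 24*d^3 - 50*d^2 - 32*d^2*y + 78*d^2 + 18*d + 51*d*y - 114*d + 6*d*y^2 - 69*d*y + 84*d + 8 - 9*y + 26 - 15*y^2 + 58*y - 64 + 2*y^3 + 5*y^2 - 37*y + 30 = 24*d^3 + d^2*(28 - 32*y) + d*(6*y^2 - 18*y - 12) + 2*y^3 - 10*y^2 + 12*y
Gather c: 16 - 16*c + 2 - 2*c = 18 - 18*c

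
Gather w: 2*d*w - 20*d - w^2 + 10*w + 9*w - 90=-20*d - w^2 + w*(2*d + 19) - 90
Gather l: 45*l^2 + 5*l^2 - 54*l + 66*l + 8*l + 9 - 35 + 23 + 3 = 50*l^2 + 20*l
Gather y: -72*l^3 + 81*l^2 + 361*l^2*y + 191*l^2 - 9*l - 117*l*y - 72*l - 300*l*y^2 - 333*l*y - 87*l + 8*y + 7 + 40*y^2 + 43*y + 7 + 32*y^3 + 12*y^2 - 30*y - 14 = -72*l^3 + 272*l^2 - 168*l + 32*y^3 + y^2*(52 - 300*l) + y*(361*l^2 - 450*l + 21)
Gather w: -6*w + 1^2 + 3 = 4 - 6*w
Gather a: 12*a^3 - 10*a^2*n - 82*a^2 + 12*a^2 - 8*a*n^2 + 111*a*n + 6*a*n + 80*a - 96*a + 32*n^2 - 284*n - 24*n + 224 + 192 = 12*a^3 + a^2*(-10*n - 70) + a*(-8*n^2 + 117*n - 16) + 32*n^2 - 308*n + 416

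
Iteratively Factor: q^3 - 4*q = (q)*(q^2 - 4) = q*(q + 2)*(q - 2)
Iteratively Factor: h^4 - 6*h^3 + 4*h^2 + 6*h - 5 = (h - 1)*(h^3 - 5*h^2 - h + 5) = (h - 1)*(h + 1)*(h^2 - 6*h + 5) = (h - 5)*(h - 1)*(h + 1)*(h - 1)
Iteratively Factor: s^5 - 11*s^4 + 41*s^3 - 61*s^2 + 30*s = (s - 5)*(s^4 - 6*s^3 + 11*s^2 - 6*s) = s*(s - 5)*(s^3 - 6*s^2 + 11*s - 6) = s*(s - 5)*(s - 3)*(s^2 - 3*s + 2) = s*(s - 5)*(s - 3)*(s - 1)*(s - 2)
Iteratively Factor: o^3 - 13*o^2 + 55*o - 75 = (o - 5)*(o^2 - 8*o + 15) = (o - 5)^2*(o - 3)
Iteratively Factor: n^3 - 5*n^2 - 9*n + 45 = (n - 5)*(n^2 - 9) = (n - 5)*(n + 3)*(n - 3)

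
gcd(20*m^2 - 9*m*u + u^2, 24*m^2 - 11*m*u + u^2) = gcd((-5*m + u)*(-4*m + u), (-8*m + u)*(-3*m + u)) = 1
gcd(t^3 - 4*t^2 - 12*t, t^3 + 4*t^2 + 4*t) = t^2 + 2*t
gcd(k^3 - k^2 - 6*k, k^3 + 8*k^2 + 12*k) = k^2 + 2*k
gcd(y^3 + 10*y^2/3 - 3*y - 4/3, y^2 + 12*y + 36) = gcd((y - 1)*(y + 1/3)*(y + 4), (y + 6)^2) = 1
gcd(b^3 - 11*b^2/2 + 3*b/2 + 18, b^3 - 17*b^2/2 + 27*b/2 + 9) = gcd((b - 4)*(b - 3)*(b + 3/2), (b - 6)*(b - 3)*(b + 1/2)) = b - 3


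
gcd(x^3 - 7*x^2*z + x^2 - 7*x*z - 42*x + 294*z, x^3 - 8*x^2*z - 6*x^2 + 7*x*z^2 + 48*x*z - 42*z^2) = x^2 - 7*x*z - 6*x + 42*z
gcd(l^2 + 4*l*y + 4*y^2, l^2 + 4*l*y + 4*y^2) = l^2 + 4*l*y + 4*y^2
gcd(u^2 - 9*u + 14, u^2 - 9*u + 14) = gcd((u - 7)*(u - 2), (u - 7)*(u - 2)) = u^2 - 9*u + 14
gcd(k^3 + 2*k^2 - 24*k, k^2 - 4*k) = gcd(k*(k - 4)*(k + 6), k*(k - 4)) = k^2 - 4*k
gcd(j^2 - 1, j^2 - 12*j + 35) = 1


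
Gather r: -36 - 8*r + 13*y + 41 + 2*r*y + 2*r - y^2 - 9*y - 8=r*(2*y - 6) - y^2 + 4*y - 3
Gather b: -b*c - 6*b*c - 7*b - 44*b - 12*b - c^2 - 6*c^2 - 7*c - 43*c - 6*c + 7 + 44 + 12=b*(-7*c - 63) - 7*c^2 - 56*c + 63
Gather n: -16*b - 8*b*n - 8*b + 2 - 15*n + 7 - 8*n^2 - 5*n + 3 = -24*b - 8*n^2 + n*(-8*b - 20) + 12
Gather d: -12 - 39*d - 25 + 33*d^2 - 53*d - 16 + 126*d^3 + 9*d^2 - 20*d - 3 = 126*d^3 + 42*d^2 - 112*d - 56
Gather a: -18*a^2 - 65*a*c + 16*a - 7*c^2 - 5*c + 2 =-18*a^2 + a*(16 - 65*c) - 7*c^2 - 5*c + 2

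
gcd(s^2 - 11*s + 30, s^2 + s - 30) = s - 5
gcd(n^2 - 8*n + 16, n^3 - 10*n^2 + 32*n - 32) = n^2 - 8*n + 16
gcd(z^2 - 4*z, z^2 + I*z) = z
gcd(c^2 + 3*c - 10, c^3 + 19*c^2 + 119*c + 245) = c + 5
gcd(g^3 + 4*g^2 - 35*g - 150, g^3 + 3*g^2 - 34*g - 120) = g^2 - g - 30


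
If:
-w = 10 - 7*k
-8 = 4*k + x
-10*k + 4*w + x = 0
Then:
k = 24/7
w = 14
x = -152/7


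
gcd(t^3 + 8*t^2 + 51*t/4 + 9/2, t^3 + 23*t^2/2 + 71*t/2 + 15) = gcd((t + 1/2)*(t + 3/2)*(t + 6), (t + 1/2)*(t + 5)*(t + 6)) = t^2 + 13*t/2 + 3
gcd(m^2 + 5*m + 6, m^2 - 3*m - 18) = m + 3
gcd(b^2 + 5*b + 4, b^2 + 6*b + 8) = b + 4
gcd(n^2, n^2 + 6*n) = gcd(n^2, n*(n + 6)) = n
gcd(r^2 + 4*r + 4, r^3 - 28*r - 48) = r + 2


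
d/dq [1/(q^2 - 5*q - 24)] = (5 - 2*q)/(-q^2 + 5*q + 24)^2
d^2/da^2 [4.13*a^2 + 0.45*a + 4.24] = 8.26000000000000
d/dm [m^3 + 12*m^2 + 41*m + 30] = 3*m^2 + 24*m + 41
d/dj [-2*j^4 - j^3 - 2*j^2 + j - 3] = -8*j^3 - 3*j^2 - 4*j + 1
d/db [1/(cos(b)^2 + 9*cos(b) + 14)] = (2*cos(b) + 9)*sin(b)/(cos(b)^2 + 9*cos(b) + 14)^2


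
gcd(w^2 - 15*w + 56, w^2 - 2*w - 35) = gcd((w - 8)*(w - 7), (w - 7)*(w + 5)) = w - 7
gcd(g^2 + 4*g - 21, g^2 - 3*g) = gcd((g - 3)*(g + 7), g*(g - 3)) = g - 3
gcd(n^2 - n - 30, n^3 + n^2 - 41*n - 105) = n + 5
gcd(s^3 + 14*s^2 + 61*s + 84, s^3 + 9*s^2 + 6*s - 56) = s^2 + 11*s + 28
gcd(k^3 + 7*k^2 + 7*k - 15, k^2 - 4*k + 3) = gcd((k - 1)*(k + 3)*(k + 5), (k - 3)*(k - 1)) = k - 1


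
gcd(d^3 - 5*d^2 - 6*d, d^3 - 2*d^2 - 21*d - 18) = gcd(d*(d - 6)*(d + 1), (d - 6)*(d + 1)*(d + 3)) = d^2 - 5*d - 6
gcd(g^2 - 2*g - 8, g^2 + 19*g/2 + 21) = 1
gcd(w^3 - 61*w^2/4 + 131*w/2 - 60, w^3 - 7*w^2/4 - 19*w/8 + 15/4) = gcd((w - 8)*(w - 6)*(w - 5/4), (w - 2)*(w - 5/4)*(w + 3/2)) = w - 5/4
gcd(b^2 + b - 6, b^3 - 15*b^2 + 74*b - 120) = 1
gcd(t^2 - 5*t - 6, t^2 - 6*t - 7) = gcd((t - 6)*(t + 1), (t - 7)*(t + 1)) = t + 1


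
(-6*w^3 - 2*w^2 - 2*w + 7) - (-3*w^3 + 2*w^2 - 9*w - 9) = -3*w^3 - 4*w^2 + 7*w + 16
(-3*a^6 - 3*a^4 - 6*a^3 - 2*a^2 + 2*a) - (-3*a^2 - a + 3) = -3*a^6 - 3*a^4 - 6*a^3 + a^2 + 3*a - 3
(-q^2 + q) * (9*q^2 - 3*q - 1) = -9*q^4 + 12*q^3 - 2*q^2 - q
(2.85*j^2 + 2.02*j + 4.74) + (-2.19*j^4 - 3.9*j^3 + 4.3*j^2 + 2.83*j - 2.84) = -2.19*j^4 - 3.9*j^3 + 7.15*j^2 + 4.85*j + 1.9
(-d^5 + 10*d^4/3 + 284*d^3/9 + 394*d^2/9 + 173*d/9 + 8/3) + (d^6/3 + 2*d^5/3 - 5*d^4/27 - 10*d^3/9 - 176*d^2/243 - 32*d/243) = d^6/3 - d^5/3 + 85*d^4/27 + 274*d^3/9 + 10462*d^2/243 + 4639*d/243 + 8/3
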